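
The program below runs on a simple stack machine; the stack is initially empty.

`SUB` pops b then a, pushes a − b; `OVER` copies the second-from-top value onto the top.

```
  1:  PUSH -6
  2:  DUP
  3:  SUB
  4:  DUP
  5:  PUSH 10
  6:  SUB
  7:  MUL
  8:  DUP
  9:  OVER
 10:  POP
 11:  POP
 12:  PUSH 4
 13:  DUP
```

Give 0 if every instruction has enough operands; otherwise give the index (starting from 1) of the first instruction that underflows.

PUSH -6 → -6
DUP     → -6 -6
SUB     → 0
DUP     → 0 0
PUSH 10 → 0 0 10
SUB     → 0 -10
MUL     → 0
DUP     → 0 0
OVER    → 0 0 0
POP     → 0 0
POP     → 0
PUSH 4  → 0 4
DUP     → 0 4 4

0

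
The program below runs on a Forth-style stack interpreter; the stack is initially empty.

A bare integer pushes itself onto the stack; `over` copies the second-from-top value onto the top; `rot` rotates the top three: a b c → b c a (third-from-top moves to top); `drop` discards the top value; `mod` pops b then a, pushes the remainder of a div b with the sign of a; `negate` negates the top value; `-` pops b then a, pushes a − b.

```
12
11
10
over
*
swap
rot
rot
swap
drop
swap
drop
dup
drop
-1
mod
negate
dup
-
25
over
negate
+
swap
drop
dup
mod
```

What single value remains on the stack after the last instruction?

0

12     → 12
11     → 12 11
10     → 12 11 10
over   → 12 11 10 11
*      → 12 11 110
swap   → 12 110 11
rot    → 110 11 12
rot    → 11 12 110
swap   → 11 110 12
drop   → 11 110
swap   → 110 11
drop   → 110
dup    → 110 110
drop   → 110
-1     → 110 -1
mod    → 0
negate → 0
dup    → 0 0
-      → 0
25     → 0 25
over   → 0 25 0
negate → 0 25 0
+      → 0 25
swap   → 25 0
drop   → 25
dup    → 25 25
mod    → 0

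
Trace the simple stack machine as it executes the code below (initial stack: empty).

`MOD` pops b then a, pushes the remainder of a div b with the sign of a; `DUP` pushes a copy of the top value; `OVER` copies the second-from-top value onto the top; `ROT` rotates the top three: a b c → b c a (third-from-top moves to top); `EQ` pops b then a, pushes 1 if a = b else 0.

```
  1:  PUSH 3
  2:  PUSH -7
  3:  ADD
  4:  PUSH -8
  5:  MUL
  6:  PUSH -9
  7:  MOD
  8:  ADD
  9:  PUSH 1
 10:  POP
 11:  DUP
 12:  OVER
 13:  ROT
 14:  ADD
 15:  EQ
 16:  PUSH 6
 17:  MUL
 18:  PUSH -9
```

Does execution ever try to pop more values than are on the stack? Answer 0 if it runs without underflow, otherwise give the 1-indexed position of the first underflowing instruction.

8

PUSH 3  : 3
PUSH -7 : 3 -7
ADD     : -4
PUSH -8 : -4 -8
MUL     : 32
PUSH -9 : 32 -9
MOD     : 5
ADD  — needs 2 operands, stack has 1 → underflow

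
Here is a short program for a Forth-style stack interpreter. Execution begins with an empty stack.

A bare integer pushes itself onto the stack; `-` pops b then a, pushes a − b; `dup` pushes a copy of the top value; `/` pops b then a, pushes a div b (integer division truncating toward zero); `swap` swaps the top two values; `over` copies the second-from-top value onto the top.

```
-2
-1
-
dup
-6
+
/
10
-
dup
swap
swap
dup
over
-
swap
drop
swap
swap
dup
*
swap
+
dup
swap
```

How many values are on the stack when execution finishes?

2

-2   -> [-2]
-1   -> [-2, -1]
-    -> [-1]
dup  -> [-1, -1]
-6   -> [-1, -1, -6]
+    -> [-1, -7]
/    -> [0]
10   -> [0, 10]
-    -> [-10]
dup  -> [-10, -10]
swap -> [-10, -10]
swap -> [-10, -10]
dup  -> [-10, -10, -10]
over -> [-10, -10, -10, -10]
-    -> [-10, -10, 0]
swap -> [-10, 0, -10]
drop -> [-10, 0]
swap -> [0, -10]
swap -> [-10, 0]
dup  -> [-10, 0, 0]
*    -> [-10, 0]
swap -> [0, -10]
+    -> [-10]
dup  -> [-10, -10]
swap -> [-10, -10]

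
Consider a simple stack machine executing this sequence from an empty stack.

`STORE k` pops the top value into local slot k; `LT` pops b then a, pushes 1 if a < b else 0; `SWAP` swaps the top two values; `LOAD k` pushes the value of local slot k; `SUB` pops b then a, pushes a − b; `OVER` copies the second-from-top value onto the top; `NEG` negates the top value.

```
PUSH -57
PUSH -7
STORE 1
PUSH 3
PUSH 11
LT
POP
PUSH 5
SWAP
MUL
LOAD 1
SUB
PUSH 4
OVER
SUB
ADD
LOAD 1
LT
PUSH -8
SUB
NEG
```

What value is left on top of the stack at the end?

-8

PUSH -57  -57
PUSH -7   -57 -7
STORE 1   -57
PUSH 3    -57 3
PUSH 11   -57 3 11
LT        -57 1
POP       -57
PUSH 5    -57 5
SWAP      5 -57
MUL       -285
LOAD 1    -285 -7
SUB       -278
PUSH 4    -278 4
OVER      -278 4 -278
SUB       -278 282
ADD       4
LOAD 1    4 -7
LT        0
PUSH -8   0 -8
SUB       8
NEG       -8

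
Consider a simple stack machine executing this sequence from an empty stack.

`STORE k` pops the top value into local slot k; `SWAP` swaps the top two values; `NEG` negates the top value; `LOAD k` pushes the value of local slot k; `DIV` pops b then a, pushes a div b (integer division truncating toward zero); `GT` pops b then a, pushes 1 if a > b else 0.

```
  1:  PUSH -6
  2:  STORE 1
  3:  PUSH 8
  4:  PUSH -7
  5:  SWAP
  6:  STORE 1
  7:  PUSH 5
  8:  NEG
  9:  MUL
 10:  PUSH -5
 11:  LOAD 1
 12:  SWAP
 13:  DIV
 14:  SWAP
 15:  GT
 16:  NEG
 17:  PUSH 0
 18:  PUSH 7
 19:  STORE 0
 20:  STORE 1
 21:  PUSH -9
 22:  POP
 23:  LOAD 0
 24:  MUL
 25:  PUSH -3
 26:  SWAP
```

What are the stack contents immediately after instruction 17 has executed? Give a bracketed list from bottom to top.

[0, 0]

PUSH -6 → [-6]
STORE 1 → []
PUSH 8  → [8]
PUSH -7 → [8, -7]
SWAP    → [-7, 8]
STORE 1 → [-7]
PUSH 5  → [-7, 5]
NEG     → [-7, -5]
MUL     → [35]
PUSH -5 → [35, -5]
LOAD 1  → [35, -5, 8]
SWAP    → [35, 8, -5]
DIV     → [35, -1]
SWAP    → [-1, 35]
GT      → [0]
NEG     → [0]
PUSH 0  → [0, 0]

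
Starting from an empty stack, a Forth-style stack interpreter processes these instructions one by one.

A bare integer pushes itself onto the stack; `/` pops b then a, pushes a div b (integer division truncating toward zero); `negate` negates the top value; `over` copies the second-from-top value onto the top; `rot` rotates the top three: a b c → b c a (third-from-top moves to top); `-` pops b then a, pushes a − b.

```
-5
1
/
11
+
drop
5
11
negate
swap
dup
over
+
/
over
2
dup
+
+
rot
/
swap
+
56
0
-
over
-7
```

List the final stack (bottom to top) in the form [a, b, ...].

[0, 56, 0, -7]

-5     -> -5
1      -> -5 1
/      -> -5
11     -> -5 11
+      -> 6
drop   -> (empty)
5      -> 5
11     -> 5 11
negate -> 5 -11
swap   -> -11 5
dup    -> -11 5 5
over   -> -11 5 5 5
+      -> -11 5 10
/      -> -11 0
over   -> -11 0 -11
2      -> -11 0 -11 2
dup    -> -11 0 -11 2 2
+      -> -11 0 -11 4
+      -> -11 0 -7
rot    -> 0 -7 -11
/      -> 0 0
swap   -> 0 0
+      -> 0
56     -> 0 56
0      -> 0 56 0
-      -> 0 56
over   -> 0 56 0
-7     -> 0 56 0 -7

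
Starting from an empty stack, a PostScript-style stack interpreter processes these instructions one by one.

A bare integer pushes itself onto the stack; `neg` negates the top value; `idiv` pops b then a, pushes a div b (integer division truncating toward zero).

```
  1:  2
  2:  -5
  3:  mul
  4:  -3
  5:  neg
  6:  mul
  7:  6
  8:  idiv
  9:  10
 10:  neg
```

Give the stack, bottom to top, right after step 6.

2   → 2
-5  → 2 -5
mul → -10
-3  → -10 -3
neg → -10 3
mul → -30

[-30]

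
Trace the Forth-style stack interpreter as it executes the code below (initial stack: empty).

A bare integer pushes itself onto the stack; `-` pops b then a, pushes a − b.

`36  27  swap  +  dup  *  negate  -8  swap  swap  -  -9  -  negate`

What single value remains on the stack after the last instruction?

3952

36     → [36]
27     → [36, 27]
swap   → [27, 36]
+      → [63]
dup    → [63, 63]
*      → [3969]
negate → [-3969]
-8     → [-3969, -8]
swap   → [-8, -3969]
swap   → [-3969, -8]
-      → [-3961]
-9     → [-3961, -9]
-      → [-3952]
negate → [3952]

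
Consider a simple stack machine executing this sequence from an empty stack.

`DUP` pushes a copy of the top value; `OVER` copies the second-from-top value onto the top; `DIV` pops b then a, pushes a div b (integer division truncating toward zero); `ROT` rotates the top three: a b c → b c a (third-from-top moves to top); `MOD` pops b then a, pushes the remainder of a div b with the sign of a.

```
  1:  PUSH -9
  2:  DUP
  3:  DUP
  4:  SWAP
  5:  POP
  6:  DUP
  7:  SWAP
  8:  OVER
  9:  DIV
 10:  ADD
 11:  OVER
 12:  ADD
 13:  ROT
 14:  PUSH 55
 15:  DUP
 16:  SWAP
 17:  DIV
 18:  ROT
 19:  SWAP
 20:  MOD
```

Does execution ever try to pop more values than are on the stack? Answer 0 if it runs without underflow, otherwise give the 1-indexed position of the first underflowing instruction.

PUSH -9 -> [-9]
DUP     -> [-9, -9]
DUP     -> [-9, -9, -9]
SWAP    -> [-9, -9, -9]
POP     -> [-9, -9]
DUP     -> [-9, -9, -9]
SWAP    -> [-9, -9, -9]
OVER    -> [-9, -9, -9, -9]
DIV     -> [-9, -9, 1]
ADD     -> [-9, -8]
OVER    -> [-9, -8, -9]
ADD     -> [-9, -17]
ROT  — needs 3 operands, stack has 2 → underflow

13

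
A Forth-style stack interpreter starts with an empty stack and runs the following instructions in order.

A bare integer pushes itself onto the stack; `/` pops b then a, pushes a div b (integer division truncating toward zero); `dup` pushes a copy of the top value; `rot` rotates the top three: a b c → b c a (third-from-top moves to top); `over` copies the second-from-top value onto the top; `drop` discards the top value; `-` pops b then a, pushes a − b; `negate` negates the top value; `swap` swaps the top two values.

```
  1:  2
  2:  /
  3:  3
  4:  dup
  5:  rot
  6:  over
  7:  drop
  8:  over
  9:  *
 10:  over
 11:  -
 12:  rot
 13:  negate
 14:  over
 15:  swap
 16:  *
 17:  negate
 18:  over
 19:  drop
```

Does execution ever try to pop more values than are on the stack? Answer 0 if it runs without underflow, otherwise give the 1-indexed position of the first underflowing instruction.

2 → 2
/  — needs 2 operands, stack has 1 → underflow

2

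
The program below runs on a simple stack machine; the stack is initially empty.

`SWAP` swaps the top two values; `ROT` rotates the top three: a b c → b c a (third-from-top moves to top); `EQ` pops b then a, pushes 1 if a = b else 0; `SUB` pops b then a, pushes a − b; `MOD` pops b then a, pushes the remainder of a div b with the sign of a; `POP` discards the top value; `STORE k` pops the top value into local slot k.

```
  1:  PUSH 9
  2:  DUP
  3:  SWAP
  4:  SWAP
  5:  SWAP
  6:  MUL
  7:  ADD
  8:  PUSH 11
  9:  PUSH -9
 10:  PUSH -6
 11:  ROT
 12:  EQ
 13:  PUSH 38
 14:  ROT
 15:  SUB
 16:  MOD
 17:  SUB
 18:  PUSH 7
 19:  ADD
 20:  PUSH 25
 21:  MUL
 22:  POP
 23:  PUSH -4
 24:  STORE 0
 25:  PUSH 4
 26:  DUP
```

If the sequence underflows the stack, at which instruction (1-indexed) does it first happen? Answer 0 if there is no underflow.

PUSH 9 → 9
DUP    → 9 9
SWAP   → 9 9
SWAP   → 9 9
SWAP   → 9 9
MUL    → 81
ADD  — needs 2 operands, stack has 1 → underflow

7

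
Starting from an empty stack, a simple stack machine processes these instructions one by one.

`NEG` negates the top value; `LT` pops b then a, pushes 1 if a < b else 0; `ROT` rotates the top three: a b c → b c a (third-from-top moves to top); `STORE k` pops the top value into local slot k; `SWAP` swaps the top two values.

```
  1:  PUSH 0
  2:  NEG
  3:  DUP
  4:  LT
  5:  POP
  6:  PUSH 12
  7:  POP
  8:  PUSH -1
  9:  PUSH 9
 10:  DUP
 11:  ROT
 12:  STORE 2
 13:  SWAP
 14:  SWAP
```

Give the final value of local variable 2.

-1

PUSH 0  -> 0
NEG     -> 0
DUP     -> 0 0
LT      -> 0
POP     -> (empty)
PUSH 12 -> 12
POP     -> (empty)
PUSH -1 -> -1
PUSH 9  -> -1 9
DUP     -> -1 9 9
ROT     -> 9 9 -1
STORE 2 -> 9 9
SWAP    -> 9 9
SWAP    -> 9 9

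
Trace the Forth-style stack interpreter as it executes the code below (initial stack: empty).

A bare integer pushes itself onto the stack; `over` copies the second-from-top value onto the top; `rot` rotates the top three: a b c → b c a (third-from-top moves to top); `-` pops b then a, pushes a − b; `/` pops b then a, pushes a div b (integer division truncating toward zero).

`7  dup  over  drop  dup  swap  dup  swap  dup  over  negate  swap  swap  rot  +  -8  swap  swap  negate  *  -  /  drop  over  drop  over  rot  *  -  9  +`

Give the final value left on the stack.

-33

7      -> [7]
dup    -> [7, 7]
over   -> [7, 7, 7]
drop   -> [7, 7]
dup    -> [7, 7, 7]
swap   -> [7, 7, 7]
dup    -> [7, 7, 7, 7]
swap   -> [7, 7, 7, 7]
dup    -> [7, 7, 7, 7, 7]
over   -> [7, 7, 7, 7, 7, 7]
negate -> [7, 7, 7, 7, 7, -7]
swap   -> [7, 7, 7, 7, -7, 7]
swap   -> [7, 7, 7, 7, 7, -7]
rot    -> [7, 7, 7, 7, -7, 7]
+      -> [7, 7, 7, 7, 0]
-8     -> [7, 7, 7, 7, 0, -8]
swap   -> [7, 7, 7, 7, -8, 0]
swap   -> [7, 7, 7, 7, 0, -8]
negate -> [7, 7, 7, 7, 0, 8]
*      -> [7, 7, 7, 7, 0]
-      -> [7, 7, 7, 7]
/      -> [7, 7, 1]
drop   -> [7, 7]
over   -> [7, 7, 7]
drop   -> [7, 7]
over   -> [7, 7, 7]
rot    -> [7, 7, 7]
*      -> [7, 49]
-      -> [-42]
9      -> [-42, 9]
+      -> [-33]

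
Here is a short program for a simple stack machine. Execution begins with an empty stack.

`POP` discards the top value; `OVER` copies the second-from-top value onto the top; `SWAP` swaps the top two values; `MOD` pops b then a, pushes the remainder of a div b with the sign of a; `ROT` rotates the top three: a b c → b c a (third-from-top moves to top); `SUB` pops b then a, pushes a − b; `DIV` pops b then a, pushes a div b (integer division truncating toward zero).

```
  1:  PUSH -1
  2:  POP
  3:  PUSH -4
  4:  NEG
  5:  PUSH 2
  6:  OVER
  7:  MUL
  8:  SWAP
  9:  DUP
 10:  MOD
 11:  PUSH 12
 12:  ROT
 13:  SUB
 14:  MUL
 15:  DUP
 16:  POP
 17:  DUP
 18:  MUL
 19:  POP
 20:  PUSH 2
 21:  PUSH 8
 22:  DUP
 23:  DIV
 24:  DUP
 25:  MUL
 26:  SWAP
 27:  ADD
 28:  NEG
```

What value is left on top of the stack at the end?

-3

PUSH -1 -> -1
POP     -> (empty)
PUSH -4 -> -4
NEG     -> 4
PUSH 2  -> 4 2
OVER    -> 4 2 4
MUL     -> 4 8
SWAP    -> 8 4
DUP     -> 8 4 4
MOD     -> 8 0
PUSH 12 -> 8 0 12
ROT     -> 0 12 8
SUB     -> 0 4
MUL     -> 0
DUP     -> 0 0
POP     -> 0
DUP     -> 0 0
MUL     -> 0
POP     -> (empty)
PUSH 2  -> 2
PUSH 8  -> 2 8
DUP     -> 2 8 8
DIV     -> 2 1
DUP     -> 2 1 1
MUL     -> 2 1
SWAP    -> 1 2
ADD     -> 3
NEG     -> -3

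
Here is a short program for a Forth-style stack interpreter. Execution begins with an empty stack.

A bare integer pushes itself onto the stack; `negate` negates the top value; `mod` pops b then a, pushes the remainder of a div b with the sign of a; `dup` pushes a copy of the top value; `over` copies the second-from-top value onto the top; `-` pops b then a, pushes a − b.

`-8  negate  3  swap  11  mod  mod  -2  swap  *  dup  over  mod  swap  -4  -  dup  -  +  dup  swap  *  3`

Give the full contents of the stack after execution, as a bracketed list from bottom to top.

[0, 3]

-8      -8
negate  8
3       8 3
swap    3 8
11      3 8 11
mod     3 8
mod     3
-2      3 -2
swap    -2 3
*       -6
dup     -6 -6
over    -6 -6 -6
mod     -6 0
swap    0 -6
-4      0 -6 -4
-       0 -2
dup     0 -2 -2
-       0 0
+       0
dup     0 0
swap    0 0
*       0
3       0 3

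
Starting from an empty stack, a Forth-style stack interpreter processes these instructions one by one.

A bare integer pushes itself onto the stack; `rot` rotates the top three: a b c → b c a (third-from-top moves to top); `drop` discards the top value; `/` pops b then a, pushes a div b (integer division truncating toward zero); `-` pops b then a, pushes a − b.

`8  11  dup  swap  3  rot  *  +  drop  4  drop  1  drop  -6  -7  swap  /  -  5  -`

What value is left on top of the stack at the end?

8     8
11    8 11
dup   8 11 11
swap  8 11 11
3     8 11 11 3
rot   8 11 3 11
*     8 11 33
+     8 44
drop  8
4     8 4
drop  8
1     8 1
drop  8
-6    8 -6
-7    8 -6 -7
swap  8 -7 -6
/     8 1
-     7
5     7 5
-     2

2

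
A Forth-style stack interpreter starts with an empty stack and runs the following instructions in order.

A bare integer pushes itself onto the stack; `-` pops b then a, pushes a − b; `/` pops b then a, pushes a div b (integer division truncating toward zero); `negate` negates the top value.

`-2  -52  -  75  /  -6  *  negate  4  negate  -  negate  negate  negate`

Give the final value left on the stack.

-2     → -2
-52    → -2 -52
-      → 50
75     → 50 75
/      → 0
-6     → 0 -6
*      → 0
negate → 0
4      → 0 4
negate → 0 -4
-      → 4
negate → -4
negate → 4
negate → -4

-4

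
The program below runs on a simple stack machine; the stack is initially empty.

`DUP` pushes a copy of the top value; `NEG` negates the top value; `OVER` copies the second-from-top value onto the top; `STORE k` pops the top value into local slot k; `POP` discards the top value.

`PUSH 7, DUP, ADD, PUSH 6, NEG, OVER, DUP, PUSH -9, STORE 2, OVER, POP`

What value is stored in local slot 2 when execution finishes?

PUSH 7   [7]
DUP      [7, 7]
ADD      [14]
PUSH 6   [14, 6]
NEG      [14, -6]
OVER     [14, -6, 14]
DUP      [14, -6, 14, 14]
PUSH -9  [14, -6, 14, 14, -9]
STORE 2  [14, -6, 14, 14]
OVER     [14, -6, 14, 14, 14]
POP      [14, -6, 14, 14]

-9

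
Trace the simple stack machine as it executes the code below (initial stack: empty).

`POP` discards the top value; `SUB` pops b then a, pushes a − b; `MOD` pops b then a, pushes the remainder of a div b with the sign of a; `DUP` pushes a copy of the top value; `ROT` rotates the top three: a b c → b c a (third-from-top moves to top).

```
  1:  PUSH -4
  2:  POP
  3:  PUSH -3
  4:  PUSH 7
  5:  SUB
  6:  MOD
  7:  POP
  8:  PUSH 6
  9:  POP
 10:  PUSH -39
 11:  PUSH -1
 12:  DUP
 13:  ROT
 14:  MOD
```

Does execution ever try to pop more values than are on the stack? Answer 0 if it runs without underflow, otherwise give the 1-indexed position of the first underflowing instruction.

6

PUSH -4 -> -4
POP     -> (empty)
PUSH -3 -> -3
PUSH 7  -> -3 7
SUB     -> -10
MOD  — needs 2 operands, stack has 1 → underflow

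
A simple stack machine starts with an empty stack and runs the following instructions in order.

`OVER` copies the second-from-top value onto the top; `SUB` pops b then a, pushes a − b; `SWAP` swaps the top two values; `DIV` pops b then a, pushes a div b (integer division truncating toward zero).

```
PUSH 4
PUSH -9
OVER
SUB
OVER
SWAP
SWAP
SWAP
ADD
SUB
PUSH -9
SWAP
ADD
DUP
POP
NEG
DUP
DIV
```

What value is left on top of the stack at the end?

PUSH 4  -> 4
PUSH -9 -> 4 -9
OVER    -> 4 -9 4
SUB     -> 4 -13
OVER    -> 4 -13 4
SWAP    -> 4 4 -13
SWAP    -> 4 -13 4
SWAP    -> 4 4 -13
ADD     -> 4 -9
SUB     -> 13
PUSH -9 -> 13 -9
SWAP    -> -9 13
ADD     -> 4
DUP     -> 4 4
POP     -> 4
NEG     -> -4
DUP     -> -4 -4
DIV     -> 1

1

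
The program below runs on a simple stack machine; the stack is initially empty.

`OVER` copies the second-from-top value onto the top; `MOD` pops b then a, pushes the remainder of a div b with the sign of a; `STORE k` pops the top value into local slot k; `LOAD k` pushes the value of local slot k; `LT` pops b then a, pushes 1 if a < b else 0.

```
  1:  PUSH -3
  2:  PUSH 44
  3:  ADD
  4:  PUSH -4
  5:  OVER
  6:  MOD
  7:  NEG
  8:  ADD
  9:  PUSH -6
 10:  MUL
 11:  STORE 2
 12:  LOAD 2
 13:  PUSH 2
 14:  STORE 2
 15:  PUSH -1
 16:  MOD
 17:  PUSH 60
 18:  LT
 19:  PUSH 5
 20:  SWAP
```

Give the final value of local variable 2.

2

PUSH -3 : [-3]
PUSH 44 : [-3, 44]
ADD     : [41]
PUSH -4 : [41, -4]
OVER    : [41, -4, 41]
MOD     : [41, -4]
NEG     : [41, 4]
ADD     : [45]
PUSH -6 : [45, -6]
MUL     : [-270]
STORE 2 : []
LOAD 2  : [-270]
PUSH 2  : [-270, 2]
STORE 2 : [-270]
PUSH -1 : [-270, -1]
MOD     : [0]
PUSH 60 : [0, 60]
LT      : [1]
PUSH 5  : [1, 5]
SWAP    : [5, 1]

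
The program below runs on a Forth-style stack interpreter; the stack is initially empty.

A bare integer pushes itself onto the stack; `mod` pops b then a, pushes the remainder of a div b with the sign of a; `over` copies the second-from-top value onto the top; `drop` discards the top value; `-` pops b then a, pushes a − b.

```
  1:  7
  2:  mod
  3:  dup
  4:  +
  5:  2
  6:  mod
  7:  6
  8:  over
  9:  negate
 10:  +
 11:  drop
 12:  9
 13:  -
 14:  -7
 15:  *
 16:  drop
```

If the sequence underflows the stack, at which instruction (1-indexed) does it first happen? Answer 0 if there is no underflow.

7 → 7
mod  — needs 2 operands, stack has 1 → underflow

2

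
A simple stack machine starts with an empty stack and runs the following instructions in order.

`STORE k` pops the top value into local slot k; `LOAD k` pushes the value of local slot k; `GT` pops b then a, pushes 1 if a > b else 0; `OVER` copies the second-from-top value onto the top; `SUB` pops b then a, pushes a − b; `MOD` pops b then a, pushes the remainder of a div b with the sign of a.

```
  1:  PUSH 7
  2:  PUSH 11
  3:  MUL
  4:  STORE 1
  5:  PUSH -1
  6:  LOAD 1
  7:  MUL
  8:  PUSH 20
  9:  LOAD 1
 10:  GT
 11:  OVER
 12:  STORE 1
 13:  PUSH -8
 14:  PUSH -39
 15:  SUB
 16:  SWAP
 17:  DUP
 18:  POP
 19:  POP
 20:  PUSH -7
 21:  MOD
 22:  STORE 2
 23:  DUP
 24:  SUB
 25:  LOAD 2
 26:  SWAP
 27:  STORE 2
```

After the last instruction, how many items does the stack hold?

PUSH 7    [7]
PUSH 11   [7, 11]
MUL       [77]
STORE 1   []
PUSH -1   [-1]
LOAD 1    [-1, 77]
MUL       [-77]
PUSH 20   [-77, 20]
LOAD 1    [-77, 20, 77]
GT        [-77, 0]
OVER      [-77, 0, -77]
STORE 1   [-77, 0]
PUSH -8   [-77, 0, -8]
PUSH -39  [-77, 0, -8, -39]
SUB       [-77, 0, 31]
SWAP      [-77, 31, 0]
DUP       [-77, 31, 0, 0]
POP       [-77, 31, 0]
POP       [-77, 31]
PUSH -7   [-77, 31, -7]
MOD       [-77, 3]
STORE 2   [-77]
DUP       [-77, -77]
SUB       [0]
LOAD 2    [0, 3]
SWAP      [3, 0]
STORE 2   [3]

1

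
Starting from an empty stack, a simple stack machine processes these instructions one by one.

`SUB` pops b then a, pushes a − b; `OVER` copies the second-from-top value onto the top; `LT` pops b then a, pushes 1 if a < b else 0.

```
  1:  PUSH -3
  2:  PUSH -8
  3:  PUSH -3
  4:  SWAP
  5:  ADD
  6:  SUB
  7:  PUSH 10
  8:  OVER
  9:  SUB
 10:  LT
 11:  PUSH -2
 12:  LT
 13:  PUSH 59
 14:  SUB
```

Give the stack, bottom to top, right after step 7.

[8, 10]

PUSH -3 : -3
PUSH -8 : -3 -8
PUSH -3 : -3 -8 -3
SWAP    : -3 -3 -8
ADD     : -3 -11
SUB     : 8
PUSH 10 : 8 10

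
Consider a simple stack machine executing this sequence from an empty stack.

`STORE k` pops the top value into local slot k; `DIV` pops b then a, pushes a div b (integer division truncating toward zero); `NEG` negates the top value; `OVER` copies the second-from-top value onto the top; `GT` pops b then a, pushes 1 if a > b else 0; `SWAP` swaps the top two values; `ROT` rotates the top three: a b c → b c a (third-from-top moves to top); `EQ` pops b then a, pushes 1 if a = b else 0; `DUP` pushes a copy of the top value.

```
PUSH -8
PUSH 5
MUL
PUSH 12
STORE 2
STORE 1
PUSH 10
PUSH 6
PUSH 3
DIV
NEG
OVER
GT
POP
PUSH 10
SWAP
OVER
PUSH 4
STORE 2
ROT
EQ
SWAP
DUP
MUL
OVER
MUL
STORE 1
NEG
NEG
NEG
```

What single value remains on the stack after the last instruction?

-1

PUSH -8 : -8
PUSH 5  : -8 5
MUL     : -40
PUSH 12 : -40 12
STORE 2 : -40
STORE 1 : (empty)
PUSH 10 : 10
PUSH 6  : 10 6
PUSH 3  : 10 6 3
DIV     : 10 2
NEG     : 10 -2
OVER    : 10 -2 10
GT      : 10 0
POP     : 10
PUSH 10 : 10 10
SWAP    : 10 10
OVER    : 10 10 10
PUSH 4  : 10 10 10 4
STORE 2 : 10 10 10
ROT     : 10 10 10
EQ      : 10 1
SWAP    : 1 10
DUP     : 1 10 10
MUL     : 1 100
OVER    : 1 100 1
MUL     : 1 100
STORE 1 : 1
NEG     : -1
NEG     : 1
NEG     : -1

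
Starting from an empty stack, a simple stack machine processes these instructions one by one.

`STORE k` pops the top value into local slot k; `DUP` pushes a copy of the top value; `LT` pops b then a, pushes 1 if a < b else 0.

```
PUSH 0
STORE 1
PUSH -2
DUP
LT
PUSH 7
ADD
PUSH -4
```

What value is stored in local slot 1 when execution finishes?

PUSH 0  : [0]
STORE 1 : []
PUSH -2 : [-2]
DUP     : [-2, -2]
LT      : [0]
PUSH 7  : [0, 7]
ADD     : [7]
PUSH -4 : [7, -4]

0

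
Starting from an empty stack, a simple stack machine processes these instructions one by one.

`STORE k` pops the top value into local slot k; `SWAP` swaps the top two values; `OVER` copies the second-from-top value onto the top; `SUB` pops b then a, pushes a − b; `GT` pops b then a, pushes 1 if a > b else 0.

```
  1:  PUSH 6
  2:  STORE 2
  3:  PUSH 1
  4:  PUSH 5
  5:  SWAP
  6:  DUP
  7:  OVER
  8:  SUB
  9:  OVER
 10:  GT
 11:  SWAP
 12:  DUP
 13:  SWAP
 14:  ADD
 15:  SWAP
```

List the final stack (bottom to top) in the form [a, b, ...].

[5, 2, 0]

PUSH 6  : 6
STORE 2 : (empty)
PUSH 1  : 1
PUSH 5  : 1 5
SWAP    : 5 1
DUP     : 5 1 1
OVER    : 5 1 1 1
SUB     : 5 1 0
OVER    : 5 1 0 1
GT      : 5 1 0
SWAP    : 5 0 1
DUP     : 5 0 1 1
SWAP    : 5 0 1 1
ADD     : 5 0 2
SWAP    : 5 2 0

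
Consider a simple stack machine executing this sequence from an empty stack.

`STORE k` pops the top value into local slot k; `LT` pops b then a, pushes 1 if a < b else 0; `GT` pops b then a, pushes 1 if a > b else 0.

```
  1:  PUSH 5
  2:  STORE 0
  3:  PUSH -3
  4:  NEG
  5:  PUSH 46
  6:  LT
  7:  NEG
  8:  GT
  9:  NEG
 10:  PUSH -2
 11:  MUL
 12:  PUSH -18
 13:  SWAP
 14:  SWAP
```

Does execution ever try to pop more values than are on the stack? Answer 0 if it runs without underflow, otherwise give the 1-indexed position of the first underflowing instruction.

8

PUSH 5  → [5]
STORE 0 → []
PUSH -3 → [-3]
NEG     → [3]
PUSH 46 → [3, 46]
LT      → [1]
NEG     → [-1]
GT  — needs 2 operands, stack has 1 → underflow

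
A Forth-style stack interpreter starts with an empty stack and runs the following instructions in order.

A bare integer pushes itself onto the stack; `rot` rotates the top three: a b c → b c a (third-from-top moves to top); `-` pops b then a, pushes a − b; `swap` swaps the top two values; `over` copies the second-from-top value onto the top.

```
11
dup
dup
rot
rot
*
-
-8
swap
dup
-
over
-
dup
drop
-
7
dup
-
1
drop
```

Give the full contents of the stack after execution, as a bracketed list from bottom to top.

11    [11]
dup   [11, 11]
dup   [11, 11, 11]
rot   [11, 11, 11]
rot   [11, 11, 11]
*     [11, 121]
-     [-110]
-8    [-110, -8]
swap  [-8, -110]
dup   [-8, -110, -110]
-     [-8, 0]
over  [-8, 0, -8]
-     [-8, 8]
dup   [-8, 8, 8]
drop  [-8, 8]
-     [-16]
7     [-16, 7]
dup   [-16, 7, 7]
-     [-16, 0]
1     [-16, 0, 1]
drop  [-16, 0]

[-16, 0]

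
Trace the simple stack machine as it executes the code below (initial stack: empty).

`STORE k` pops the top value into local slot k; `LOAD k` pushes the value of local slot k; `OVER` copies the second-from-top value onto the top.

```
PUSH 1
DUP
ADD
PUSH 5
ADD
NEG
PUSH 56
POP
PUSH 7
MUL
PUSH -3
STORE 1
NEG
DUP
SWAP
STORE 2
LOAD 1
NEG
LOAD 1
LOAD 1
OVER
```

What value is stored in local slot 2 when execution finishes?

PUSH 1  -> 1
DUP     -> 1 1
ADD     -> 2
PUSH 5  -> 2 5
ADD     -> 7
NEG     -> -7
PUSH 56 -> -7 56
POP     -> -7
PUSH 7  -> -7 7
MUL     -> -49
PUSH -3 -> -49 -3
STORE 1 -> -49
NEG     -> 49
DUP     -> 49 49
SWAP    -> 49 49
STORE 2 -> 49
LOAD 1  -> 49 -3
NEG     -> 49 3
LOAD 1  -> 49 3 -3
LOAD 1  -> 49 3 -3 -3
OVER    -> 49 3 -3 -3 -3

49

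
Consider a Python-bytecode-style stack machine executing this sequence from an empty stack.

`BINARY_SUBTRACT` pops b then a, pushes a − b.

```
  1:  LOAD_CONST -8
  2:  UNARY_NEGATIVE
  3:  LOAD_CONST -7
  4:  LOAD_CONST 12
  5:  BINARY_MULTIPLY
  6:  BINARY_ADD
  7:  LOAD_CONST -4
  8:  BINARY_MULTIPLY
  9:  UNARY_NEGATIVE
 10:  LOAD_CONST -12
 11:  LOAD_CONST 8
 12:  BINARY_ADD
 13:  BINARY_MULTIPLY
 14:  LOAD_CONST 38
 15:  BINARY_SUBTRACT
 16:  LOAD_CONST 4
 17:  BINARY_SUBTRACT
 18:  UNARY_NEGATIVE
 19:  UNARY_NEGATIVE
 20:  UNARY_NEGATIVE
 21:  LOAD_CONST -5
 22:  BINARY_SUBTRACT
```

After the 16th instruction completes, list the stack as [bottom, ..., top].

LOAD_CONST -8   : -8
UNARY_NEGATIVE  : 8
LOAD_CONST -7   : 8 -7
LOAD_CONST 12   : 8 -7 12
BINARY_MULTIPLY : 8 -84
BINARY_ADD      : -76
LOAD_CONST -4   : -76 -4
BINARY_MULTIPLY : 304
UNARY_NEGATIVE  : -304
LOAD_CONST -12  : -304 -12
LOAD_CONST 8    : -304 -12 8
BINARY_ADD      : -304 -4
BINARY_MULTIPLY : 1216
LOAD_CONST 38   : 1216 38
BINARY_SUBTRACT : 1178
LOAD_CONST 4    : 1178 4

[1178, 4]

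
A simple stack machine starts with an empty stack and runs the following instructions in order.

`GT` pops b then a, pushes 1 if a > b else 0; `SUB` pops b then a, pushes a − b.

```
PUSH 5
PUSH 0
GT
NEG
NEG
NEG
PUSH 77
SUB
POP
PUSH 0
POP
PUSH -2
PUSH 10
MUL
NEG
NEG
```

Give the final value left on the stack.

-20

PUSH 5   5
PUSH 0   5 0
GT       1
NEG      -1
NEG      1
NEG      -1
PUSH 77  -1 77
SUB      -78
POP      (empty)
PUSH 0   0
POP      (empty)
PUSH -2  -2
PUSH 10  -2 10
MUL      -20
NEG      20
NEG      -20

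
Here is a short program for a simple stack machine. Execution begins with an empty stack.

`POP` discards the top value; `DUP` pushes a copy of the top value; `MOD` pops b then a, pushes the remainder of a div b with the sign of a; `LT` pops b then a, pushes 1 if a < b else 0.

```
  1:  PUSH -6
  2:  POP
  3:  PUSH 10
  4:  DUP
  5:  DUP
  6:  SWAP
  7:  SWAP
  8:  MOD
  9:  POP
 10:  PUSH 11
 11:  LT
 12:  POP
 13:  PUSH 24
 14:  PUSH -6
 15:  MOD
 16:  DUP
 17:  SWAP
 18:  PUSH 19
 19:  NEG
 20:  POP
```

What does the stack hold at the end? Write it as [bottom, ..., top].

PUSH -6  -6
POP      (empty)
PUSH 10  10
DUP      10 10
DUP      10 10 10
SWAP     10 10 10
SWAP     10 10 10
MOD      10 0
POP      10
PUSH 11  10 11
LT       1
POP      (empty)
PUSH 24  24
PUSH -6  24 -6
MOD      0
DUP      0 0
SWAP     0 0
PUSH 19  0 0 19
NEG      0 0 -19
POP      0 0

[0, 0]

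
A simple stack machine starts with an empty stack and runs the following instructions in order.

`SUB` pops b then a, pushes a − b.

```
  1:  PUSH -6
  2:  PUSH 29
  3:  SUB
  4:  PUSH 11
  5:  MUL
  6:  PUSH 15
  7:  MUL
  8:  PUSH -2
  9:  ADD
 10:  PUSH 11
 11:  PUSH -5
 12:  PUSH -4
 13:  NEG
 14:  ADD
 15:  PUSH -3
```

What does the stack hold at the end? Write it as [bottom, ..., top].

[-5777, 11, -1, -3]

PUSH -6 → -6
PUSH 29 → -6 29
SUB     → -35
PUSH 11 → -35 11
MUL     → -385
PUSH 15 → -385 15
MUL     → -5775
PUSH -2 → -5775 -2
ADD     → -5777
PUSH 11 → -5777 11
PUSH -5 → -5777 11 -5
PUSH -4 → -5777 11 -5 -4
NEG     → -5777 11 -5 4
ADD     → -5777 11 -1
PUSH -3 → -5777 11 -1 -3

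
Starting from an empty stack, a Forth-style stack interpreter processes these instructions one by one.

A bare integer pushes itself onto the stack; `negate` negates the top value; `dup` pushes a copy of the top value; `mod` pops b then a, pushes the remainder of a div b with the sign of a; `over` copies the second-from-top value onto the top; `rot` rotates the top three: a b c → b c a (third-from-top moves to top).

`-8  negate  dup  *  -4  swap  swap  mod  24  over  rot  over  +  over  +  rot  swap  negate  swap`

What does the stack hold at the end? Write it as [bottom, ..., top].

[0, 0, 24]

-8     → [-8]
negate → [8]
dup    → [8, 8]
*      → [64]
-4     → [64, -4]
swap   → [-4, 64]
swap   → [64, -4]
mod    → [0]
24     → [0, 24]
over   → [0, 24, 0]
rot    → [24, 0, 0]
over   → [24, 0, 0, 0]
+      → [24, 0, 0]
over   → [24, 0, 0, 0]
+      → [24, 0, 0]
rot    → [0, 0, 24]
swap   → [0, 24, 0]
negate → [0, 24, 0]
swap   → [0, 0, 24]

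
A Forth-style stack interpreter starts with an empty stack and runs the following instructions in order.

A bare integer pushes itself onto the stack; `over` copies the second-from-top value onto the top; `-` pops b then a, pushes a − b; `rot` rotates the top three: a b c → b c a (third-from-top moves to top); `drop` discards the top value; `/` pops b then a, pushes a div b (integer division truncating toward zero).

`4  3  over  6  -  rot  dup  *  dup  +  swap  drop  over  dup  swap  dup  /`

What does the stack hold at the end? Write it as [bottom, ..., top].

4    -> [4]
3    -> [4, 3]
over -> [4, 3, 4]
6    -> [4, 3, 4, 6]
-    -> [4, 3, -2]
rot  -> [3, -2, 4]
dup  -> [3, -2, 4, 4]
*    -> [3, -2, 16]
dup  -> [3, -2, 16, 16]
+    -> [3, -2, 32]
swap -> [3, 32, -2]
drop -> [3, 32]
over -> [3, 32, 3]
dup  -> [3, 32, 3, 3]
swap -> [3, 32, 3, 3]
dup  -> [3, 32, 3, 3, 3]
/    -> [3, 32, 3, 1]

[3, 32, 3, 1]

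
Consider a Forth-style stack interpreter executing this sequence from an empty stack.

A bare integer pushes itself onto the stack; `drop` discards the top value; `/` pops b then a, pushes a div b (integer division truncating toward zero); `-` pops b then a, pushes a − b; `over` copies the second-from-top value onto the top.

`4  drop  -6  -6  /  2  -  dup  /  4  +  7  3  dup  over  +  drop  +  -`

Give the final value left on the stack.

4     4
drop  (empty)
-6    -6
-6    -6 -6
/     1
2     1 2
-     -1
dup   -1 -1
/     1
4     1 4
+     5
7     5 7
3     5 7 3
dup   5 7 3 3
over  5 7 3 3 3
+     5 7 3 6
drop  5 7 3
+     5 10
-     -5

-5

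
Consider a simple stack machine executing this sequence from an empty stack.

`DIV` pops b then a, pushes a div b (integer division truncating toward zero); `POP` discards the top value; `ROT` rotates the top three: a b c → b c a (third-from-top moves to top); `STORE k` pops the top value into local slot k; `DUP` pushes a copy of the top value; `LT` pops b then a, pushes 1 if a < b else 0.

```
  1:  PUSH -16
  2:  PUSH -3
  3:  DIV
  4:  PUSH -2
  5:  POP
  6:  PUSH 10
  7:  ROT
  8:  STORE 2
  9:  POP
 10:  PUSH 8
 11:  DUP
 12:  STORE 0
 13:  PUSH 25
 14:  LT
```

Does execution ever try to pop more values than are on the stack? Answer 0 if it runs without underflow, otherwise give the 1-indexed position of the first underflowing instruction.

PUSH -16 → -16
PUSH -3  → -16 -3
DIV      → 5
PUSH -2  → 5 -2
POP      → 5
PUSH 10  → 5 10
ROT  — needs 3 operands, stack has 2 → underflow

7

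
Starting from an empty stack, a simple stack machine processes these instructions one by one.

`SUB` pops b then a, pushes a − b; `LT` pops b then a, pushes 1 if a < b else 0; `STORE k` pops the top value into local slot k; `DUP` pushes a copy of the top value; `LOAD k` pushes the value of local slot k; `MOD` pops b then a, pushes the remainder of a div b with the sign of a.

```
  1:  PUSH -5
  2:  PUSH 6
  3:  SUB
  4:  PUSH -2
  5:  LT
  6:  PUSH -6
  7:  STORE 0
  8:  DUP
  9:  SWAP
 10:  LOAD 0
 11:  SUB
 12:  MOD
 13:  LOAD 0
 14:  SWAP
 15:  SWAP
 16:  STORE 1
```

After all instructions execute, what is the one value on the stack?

PUSH -5 → [-5]
PUSH 6  → [-5, 6]
SUB     → [-11]
PUSH -2 → [-11, -2]
LT      → [1]
PUSH -6 → [1, -6]
STORE 0 → [1]
DUP     → [1, 1]
SWAP    → [1, 1]
LOAD 0  → [1, 1, -6]
SUB     → [1, 7]
MOD     → [1]
LOAD 0  → [1, -6]
SWAP    → [-6, 1]
SWAP    → [1, -6]
STORE 1 → [1]

1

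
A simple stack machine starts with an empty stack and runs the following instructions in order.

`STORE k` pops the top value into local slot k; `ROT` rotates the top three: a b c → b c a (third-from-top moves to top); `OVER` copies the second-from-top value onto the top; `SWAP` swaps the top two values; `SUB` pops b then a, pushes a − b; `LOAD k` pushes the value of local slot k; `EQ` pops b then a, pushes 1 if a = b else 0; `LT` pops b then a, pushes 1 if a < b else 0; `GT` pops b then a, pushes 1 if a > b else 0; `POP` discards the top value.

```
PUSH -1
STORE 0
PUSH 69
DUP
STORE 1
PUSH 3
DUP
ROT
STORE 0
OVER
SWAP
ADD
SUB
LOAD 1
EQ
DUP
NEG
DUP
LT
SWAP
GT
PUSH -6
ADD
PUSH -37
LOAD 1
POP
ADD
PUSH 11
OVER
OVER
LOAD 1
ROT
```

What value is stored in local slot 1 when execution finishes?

PUSH -1   -1
STORE 0   (empty)
PUSH 69   69
DUP       69 69
STORE 1   69
PUSH 3    69 3
DUP       69 3 3
ROT       3 3 69
STORE 0   3 3
OVER      3 3 3
SWAP      3 3 3
ADD       3 6
SUB       -3
LOAD 1    -3 69
EQ        0
DUP       0 0
NEG       0 0
DUP       0 0 0
LT        0 0
SWAP      0 0
GT        0
PUSH -6   0 -6
ADD       -6
PUSH -37  -6 -37
LOAD 1    -6 -37 69
POP       -6 -37
ADD       -43
PUSH 11   -43 11
OVER      -43 11 -43
OVER      -43 11 -43 11
LOAD 1    -43 11 -43 11 69
ROT       -43 11 11 69 -43

69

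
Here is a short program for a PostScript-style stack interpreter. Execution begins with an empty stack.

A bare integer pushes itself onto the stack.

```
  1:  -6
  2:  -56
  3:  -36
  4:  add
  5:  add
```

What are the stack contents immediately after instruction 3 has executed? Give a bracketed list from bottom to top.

-6  -> [-6]
-56 -> [-6, -56]
-36 -> [-6, -56, -36]

[-6, -56, -36]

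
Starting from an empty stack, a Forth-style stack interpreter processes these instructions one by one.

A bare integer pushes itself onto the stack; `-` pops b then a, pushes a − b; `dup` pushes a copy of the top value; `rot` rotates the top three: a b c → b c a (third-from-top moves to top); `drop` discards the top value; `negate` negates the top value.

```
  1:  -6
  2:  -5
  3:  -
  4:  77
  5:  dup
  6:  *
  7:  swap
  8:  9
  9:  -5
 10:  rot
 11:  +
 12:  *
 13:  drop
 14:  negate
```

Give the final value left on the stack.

-5929

-6     -> [-6]
-5     -> [-6, -5]
-      -> [-1]
77     -> [-1, 77]
dup    -> [-1, 77, 77]
*      -> [-1, 5929]
swap   -> [5929, -1]
9      -> [5929, -1, 9]
-5     -> [5929, -1, 9, -5]
rot    -> [5929, 9, -5, -1]
+      -> [5929, 9, -6]
*      -> [5929, -54]
drop   -> [5929]
negate -> [-5929]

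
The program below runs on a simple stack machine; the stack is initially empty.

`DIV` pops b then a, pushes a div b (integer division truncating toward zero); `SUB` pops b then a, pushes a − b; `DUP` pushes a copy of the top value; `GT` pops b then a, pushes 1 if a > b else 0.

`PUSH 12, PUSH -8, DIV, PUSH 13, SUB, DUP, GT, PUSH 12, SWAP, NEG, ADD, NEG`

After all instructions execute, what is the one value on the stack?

PUSH 12 → 12
PUSH -8 → 12 -8
DIV     → -1
PUSH 13 → -1 13
SUB     → -14
DUP     → -14 -14
GT      → 0
PUSH 12 → 0 12
SWAP    → 12 0
NEG     → 12 0
ADD     → 12
NEG     → -12

-12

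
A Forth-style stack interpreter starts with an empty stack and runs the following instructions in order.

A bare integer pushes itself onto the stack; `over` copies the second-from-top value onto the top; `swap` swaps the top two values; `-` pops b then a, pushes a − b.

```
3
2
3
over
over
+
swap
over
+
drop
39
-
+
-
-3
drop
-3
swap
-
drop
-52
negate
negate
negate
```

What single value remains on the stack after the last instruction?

52

3      -> 3
2      -> 3 2
3      -> 3 2 3
over   -> 3 2 3 2
over   -> 3 2 3 2 3
+      -> 3 2 3 5
swap   -> 3 2 5 3
over   -> 3 2 5 3 5
+      -> 3 2 5 8
drop   -> 3 2 5
39     -> 3 2 5 39
-      -> 3 2 -34
+      -> 3 -32
-      -> 35
-3     -> 35 -3
drop   -> 35
-3     -> 35 -3
swap   -> -3 35
-      -> -38
drop   -> (empty)
-52    -> -52
negate -> 52
negate -> -52
negate -> 52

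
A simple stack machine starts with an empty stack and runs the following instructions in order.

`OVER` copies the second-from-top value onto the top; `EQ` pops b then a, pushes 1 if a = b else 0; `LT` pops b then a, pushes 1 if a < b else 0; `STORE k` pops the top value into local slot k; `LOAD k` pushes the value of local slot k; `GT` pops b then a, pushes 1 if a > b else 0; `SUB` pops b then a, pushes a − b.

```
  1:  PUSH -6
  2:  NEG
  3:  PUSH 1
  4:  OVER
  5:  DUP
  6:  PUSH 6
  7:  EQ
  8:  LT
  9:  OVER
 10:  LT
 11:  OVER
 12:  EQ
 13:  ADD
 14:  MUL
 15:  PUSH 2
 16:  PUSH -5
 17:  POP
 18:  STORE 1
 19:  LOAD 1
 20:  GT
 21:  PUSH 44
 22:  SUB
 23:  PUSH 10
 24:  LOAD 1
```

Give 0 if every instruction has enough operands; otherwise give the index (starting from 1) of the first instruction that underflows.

0

PUSH -6  -6
NEG      6
PUSH 1   6 1
OVER     6 1 6
DUP      6 1 6 6
PUSH 6   6 1 6 6 6
EQ       6 1 6 1
LT       6 1 0
OVER     6 1 0 1
LT       6 1 1
OVER     6 1 1 1
EQ       6 1 1
ADD      6 2
MUL      12
PUSH 2   12 2
PUSH -5  12 2 -5
POP      12 2
STORE 1  12
LOAD 1   12 2
GT       1
PUSH 44  1 44
SUB      -43
PUSH 10  -43 10
LOAD 1   -43 10 2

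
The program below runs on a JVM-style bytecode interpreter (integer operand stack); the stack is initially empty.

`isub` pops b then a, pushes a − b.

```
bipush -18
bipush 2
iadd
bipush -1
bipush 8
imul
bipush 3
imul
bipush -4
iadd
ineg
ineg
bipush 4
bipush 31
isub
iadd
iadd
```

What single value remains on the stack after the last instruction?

-71

bipush -18  [-18]
bipush 2    [-18, 2]
iadd        [-16]
bipush -1   [-16, -1]
bipush 8    [-16, -1, 8]
imul        [-16, -8]
bipush 3    [-16, -8, 3]
imul        [-16, -24]
bipush -4   [-16, -24, -4]
iadd        [-16, -28]
ineg        [-16, 28]
ineg        [-16, -28]
bipush 4    [-16, -28, 4]
bipush 31   [-16, -28, 4, 31]
isub        [-16, -28, -27]
iadd        [-16, -55]
iadd        [-71]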